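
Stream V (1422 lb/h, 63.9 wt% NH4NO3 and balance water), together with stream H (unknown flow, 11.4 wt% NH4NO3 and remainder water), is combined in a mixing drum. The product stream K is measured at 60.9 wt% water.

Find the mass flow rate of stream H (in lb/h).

1273 lb/h

Let H be the unknown flow. Total out = 1422 + H.
water balance: 513.34 + 0.886·H = 0.609·(1422 + H)
(0.886 − 0.609)·H = 0.609×1422 − 513.34 = 352.66
H = 352.66 / 0.277 = 1273.1 lb/h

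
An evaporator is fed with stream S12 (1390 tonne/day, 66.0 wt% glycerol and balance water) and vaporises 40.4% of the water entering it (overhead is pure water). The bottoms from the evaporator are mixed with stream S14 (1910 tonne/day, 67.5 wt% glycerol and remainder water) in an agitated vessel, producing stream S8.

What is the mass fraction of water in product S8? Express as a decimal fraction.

0.290

Vapour removed = 0.404×0.340×1390 = 190.93 tonne/day; concentrate = 1199.1 tonne/day.
water reaching the mixer = 281.67 (from concentrate) + 1910×0.325 = 902.42 tonne/day.
Product flow = 1199.1 + 1910 = 3109.1 tonne/day; water fraction = 0.290.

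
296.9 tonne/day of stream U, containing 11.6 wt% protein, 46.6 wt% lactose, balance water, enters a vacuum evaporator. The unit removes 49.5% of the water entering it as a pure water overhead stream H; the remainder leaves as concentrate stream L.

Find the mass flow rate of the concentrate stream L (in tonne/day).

235.5 tonne/day

water entering = 296.9×0.418 = 124.1 tonne/day; overhead removed = 0.495×124.1 = 61.432 tonne/day.
Concentrate = 296.9 − 61.432 = 235.47 tonne/day.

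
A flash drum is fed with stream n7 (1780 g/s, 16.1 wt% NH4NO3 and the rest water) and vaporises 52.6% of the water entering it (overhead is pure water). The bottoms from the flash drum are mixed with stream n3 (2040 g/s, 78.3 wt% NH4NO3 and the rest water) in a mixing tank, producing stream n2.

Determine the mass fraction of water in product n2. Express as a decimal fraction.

0.379

Vapour removed = 0.526×0.839×1780 = 785.54 g/s; concentrate = 994.46 g/s.
water reaching the mixer = 707.88 (from concentrate) + 2040×0.217 = 1150.6 g/s.
Product flow = 994.46 + 2040 = 3034.5 g/s; water fraction = 0.379.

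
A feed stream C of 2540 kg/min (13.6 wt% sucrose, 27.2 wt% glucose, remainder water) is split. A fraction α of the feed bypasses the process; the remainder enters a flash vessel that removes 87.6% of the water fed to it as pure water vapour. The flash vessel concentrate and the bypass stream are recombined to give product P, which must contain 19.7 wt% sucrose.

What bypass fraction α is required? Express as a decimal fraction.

All 2540×0.136 = 345.44 kg/min of sucrose reaches P, so P = 345.44/0.197 = 1753.5 kg/min and vapour = 786.5 kg/min.
The evaporator receives (1−α)·2540 of feed at 0.592 water and removes 0.876 of that water:
0.876×0.592×(1−α)×2540 = 786.5
(1−α) = 786.5/1317.2 = 0.5971;  α = 0.4029.

0.403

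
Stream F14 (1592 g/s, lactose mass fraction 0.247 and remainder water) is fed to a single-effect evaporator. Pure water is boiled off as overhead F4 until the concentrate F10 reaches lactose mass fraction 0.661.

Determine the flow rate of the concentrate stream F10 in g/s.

594.9 g/s

lactose is conserved: 1592×0.247 = 393.22 g/s all reports to the concentrate.
Concentrate = 393.22/(target fraction) = 594.89 g/s.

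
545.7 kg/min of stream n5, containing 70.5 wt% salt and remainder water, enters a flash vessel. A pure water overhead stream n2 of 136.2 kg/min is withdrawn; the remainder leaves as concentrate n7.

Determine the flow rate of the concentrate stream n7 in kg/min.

Concentrate = 545.7 − 136.2 = 409.5 kg/min.

409.5 kg/min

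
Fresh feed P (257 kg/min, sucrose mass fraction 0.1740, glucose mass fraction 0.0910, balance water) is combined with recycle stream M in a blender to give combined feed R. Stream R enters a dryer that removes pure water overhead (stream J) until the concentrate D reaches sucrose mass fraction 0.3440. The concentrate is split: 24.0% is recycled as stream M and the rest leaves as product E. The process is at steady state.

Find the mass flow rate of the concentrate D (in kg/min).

Overall sucrose balance (none leaves overhead): sucrose in fresh feed = sucrose in product, i.e. 257×0.174 = (1−0.240)·D·0.344.
D = 44.718/(0.344×0.760) = 171.04 kg/min.

171 kg/min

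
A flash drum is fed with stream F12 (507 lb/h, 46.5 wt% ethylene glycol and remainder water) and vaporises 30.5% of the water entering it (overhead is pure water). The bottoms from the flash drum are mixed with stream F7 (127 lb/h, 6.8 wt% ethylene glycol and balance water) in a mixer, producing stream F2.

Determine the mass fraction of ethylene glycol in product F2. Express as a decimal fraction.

0.443

Vapour removed = 0.305×0.535×507 = 82.73 lb/h; concentrate = 424.27 lb/h.
ethylene glycol reaching the mixer = 235.76 (from concentrate) + 127×0.068 = 244.39 lb/h.
Product flow = 424.27 + 127 = 551.27 lb/h; ethylene glycol fraction = 0.443.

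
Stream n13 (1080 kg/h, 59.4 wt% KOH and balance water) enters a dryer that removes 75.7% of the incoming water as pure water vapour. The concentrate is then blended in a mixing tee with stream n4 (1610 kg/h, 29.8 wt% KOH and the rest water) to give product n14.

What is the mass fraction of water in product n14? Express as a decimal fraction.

Vapour removed = 0.757×0.406×1080 = 331.93 kg/h; concentrate = 748.07 kg/h.
water reaching the mixer = 106.55 (from concentrate) + 1610×0.702 = 1236.8 kg/h.
Product flow = 748.07 + 1610 = 2358.1 kg/h; water fraction = 0.524.

0.524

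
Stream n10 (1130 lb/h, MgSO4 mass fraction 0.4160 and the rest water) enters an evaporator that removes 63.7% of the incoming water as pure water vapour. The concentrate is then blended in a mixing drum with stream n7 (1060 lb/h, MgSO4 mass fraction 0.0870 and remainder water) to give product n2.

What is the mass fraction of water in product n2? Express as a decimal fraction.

Vapour removed = 0.637×0.584×1130 = 420.37 lb/h; concentrate = 709.63 lb/h.
water reaching the mixer = 239.55 (from concentrate) + 1060×0.913 = 1207.3 lb/h.
Product flow = 709.63 + 1060 = 1769.6 lb/h; water fraction = 0.6823.

0.6823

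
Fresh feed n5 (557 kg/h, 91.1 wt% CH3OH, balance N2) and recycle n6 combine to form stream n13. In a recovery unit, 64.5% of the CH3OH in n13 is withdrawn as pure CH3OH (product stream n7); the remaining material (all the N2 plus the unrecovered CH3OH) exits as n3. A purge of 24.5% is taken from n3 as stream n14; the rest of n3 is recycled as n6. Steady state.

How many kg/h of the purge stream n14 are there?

109.9 kg/h

N2 enters only via n5 and leaves only via the purge: 557×0.089 = 0.245×(N2 in n3), and the recovery unit passes all N2, so N2 in n13 = N2 in n3 = 202.34 kg/h.
CH3OH in n13: m_A = 557×0.911 + (1−0.245)·(1−0.645)·m_A, so m_A = 507.43/0.7320 = 693.23 kg/h.
n3 = (1−0.645)×693.23 + 202.34 = 448.44 kg/h.
Purge n14 = 0.245×448.44 = 109.87 kg/h.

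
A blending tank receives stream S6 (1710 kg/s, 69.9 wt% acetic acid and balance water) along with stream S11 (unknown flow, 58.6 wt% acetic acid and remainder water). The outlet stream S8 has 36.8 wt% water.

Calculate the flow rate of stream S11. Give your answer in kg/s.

2491 kg/s

Let S11 be the unknown flow. Total out = 1710 + S11.
water balance: 514.71 + 0.414·S11 = 0.368·(1710 + S11)
(0.414 − 0.368)·S11 = 0.368×1710 − 514.71 = 114.57
S11 = 114.57 / 0.046 = 2490.7 kg/s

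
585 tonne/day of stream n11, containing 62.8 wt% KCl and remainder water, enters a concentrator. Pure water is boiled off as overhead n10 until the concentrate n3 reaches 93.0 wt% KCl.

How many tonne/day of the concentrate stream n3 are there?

KCl is conserved: 585×0.628 = 367.38 tonne/day all reports to the concentrate.
Concentrate = 367.38/(target fraction) = 395.03 tonne/day.

395 tonne/day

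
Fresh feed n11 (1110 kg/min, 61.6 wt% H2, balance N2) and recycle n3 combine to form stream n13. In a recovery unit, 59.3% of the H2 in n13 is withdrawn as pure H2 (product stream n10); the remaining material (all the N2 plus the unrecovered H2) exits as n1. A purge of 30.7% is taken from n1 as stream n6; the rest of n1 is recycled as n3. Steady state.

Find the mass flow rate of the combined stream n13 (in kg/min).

N2 enters only via n11 and leaves only via the purge: 1110×0.384 = 0.307×(N2 in n1), and the recovery unit passes all N2, so N2 in n13 = N2 in n1 = 1388.4 kg/min.
H2 in n13: m_A = 1110×0.616 + (1−0.307)·(1−0.593)·m_A, so m_A = 683.76/0.7179 = 952.38 kg/min.
n13 = 952.38 + 1388.4 = 2340.8 kg/min.

2341 kg/min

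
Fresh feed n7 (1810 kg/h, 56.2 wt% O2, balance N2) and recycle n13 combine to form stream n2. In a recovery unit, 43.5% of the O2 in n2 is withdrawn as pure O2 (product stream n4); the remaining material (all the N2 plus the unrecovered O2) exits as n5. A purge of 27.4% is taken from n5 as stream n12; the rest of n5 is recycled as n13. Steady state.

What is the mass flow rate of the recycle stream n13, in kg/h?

2808 kg/h

N2 enters only via n7 and leaves only via the purge: 1810×0.438 = 0.274×(N2 in n5), and the recovery unit passes all N2, so N2 in n2 = N2 in n5 = 2893.4 kg/h.
O2 in n2: m_A = 1810×0.562 + (1−0.274)·(1−0.435)·m_A, so m_A = 1017.2/0.5898 = 1724.7 kg/h.
n5 = (1−0.435)×1724.7 + 2893.4 = 3867.8 kg/h.
Recycle n13 = (1−0.274)×3867.8 = 2808 kg/h.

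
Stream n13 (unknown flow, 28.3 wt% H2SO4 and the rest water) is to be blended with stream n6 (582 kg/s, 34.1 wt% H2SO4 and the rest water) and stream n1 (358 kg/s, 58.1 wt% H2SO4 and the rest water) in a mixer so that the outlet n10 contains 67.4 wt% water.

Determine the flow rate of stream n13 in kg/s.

Let n13 be the unknown flow. Total out = 940 + n13.
water balance: 533.54 + 0.717·n13 = 0.674·(940 + n13)
(0.717 − 0.674)·n13 = 0.674×940 − 533.54 = 100.02
n13 = 100.02 / 0.043 = 2326 kg/s

2326 kg/s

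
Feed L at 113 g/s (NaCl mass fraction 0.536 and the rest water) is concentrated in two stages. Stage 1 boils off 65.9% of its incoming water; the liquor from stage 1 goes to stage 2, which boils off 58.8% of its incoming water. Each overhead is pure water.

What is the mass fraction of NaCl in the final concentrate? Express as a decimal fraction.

0.892

water in feed = 113×0.464 = 52.432 g/s.
After stage 1: water left = (1−0.659)×52.432 = 17.879; stream total = 78.447 g/s.
After stage 2: water left = (1−0.588)×17.879 = 7.3663; final concentrate = 67.934 g/s.
NaCl fraction = 60.568/67.934 = 0.892.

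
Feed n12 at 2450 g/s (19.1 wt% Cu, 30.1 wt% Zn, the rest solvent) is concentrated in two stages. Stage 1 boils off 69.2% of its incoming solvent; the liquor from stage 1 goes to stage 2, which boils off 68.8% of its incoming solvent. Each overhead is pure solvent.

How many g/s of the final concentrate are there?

1325 g/s

solvent in feed = 2450×0.508 = 1244.6 g/s.
After stage 1: solvent left = (1−0.692)×1244.6 = 383.34; stream total = 1588.7 g/s.
After stage 2: solvent left = (1−0.688)×383.34 = 119.6; final concentrate = 1325 g/s.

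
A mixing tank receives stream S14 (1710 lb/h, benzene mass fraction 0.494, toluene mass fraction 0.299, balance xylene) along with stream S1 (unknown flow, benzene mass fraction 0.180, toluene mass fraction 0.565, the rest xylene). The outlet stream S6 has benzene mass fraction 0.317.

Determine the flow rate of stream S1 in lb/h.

Let S1 be the unknown flow. Total out = 1710 + S1.
benzene balance: 844.74 + 0.180·S1 = 0.317·(1710 + S1)
(0.180 − 0.317)·S1 = 0.317×1710 − 844.74 = -302.67
S1 = -302.67 / -0.137 = 2209.3 lb/h

2209 lb/h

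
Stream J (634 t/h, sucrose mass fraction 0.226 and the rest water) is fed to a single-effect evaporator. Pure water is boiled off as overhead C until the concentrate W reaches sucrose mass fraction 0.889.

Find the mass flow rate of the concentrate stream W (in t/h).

sucrose is conserved: 634×0.226 = 143.28 t/h all reports to the concentrate.
Concentrate = 143.28/(target fraction) = 161.17 t/h.

161.2 t/h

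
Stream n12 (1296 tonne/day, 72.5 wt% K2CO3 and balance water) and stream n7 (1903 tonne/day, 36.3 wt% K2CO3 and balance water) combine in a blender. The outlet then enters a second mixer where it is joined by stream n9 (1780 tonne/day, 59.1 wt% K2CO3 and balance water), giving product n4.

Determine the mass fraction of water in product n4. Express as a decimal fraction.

0.461

Overall, product flow = 4979 tonne/day.
water in = 1296×0.275 + 1903×0.637 + 1780×0.409 = 2296.6 tonne/day.
water fraction in n4 = 0.461.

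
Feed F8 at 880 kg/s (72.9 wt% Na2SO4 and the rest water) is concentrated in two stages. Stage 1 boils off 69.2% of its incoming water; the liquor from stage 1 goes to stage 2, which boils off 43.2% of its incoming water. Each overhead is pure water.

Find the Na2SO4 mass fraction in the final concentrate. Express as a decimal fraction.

0.9389

water in feed = 880×0.271 = 238.48 kg/s.
After stage 1: water left = (1−0.692)×238.48 = 73.452; stream total = 714.97 kg/s.
After stage 2: water left = (1−0.432)×73.452 = 41.721; final concentrate = 683.24 kg/s.
Na2SO4 fraction = 641.52/683.24 = 0.9389.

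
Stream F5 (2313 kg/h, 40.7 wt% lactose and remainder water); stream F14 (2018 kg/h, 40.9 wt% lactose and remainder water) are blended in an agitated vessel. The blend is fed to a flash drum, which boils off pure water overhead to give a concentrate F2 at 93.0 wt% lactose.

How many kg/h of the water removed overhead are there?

2431 kg/h

lactose entering = 2313×0.407 + 2018×0.409 = 1766.8 kg/h.
All lactose reports to F2, so F2 = 1766.8/0.930 = 1899.7 kg/h.
Total feed = 4331 kg/h; overhead = 4331 − 1899.7 = 2431.3 kg/h.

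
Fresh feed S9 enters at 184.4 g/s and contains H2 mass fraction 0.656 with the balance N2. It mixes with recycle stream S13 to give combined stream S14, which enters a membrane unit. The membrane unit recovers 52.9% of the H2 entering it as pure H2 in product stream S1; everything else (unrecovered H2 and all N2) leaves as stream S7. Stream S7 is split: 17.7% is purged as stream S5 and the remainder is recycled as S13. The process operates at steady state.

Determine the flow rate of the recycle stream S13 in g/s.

371.5 g/s

N2 enters only via S9 and leaves only via the purge: 184.4×0.344 = 0.177×(N2 in S7), and the membrane unit passes all N2, so N2 in S14 = N2 in S7 = 358.38 g/s.
H2 in S14: m_A = 184.4×0.656 + (1−0.177)·(1−0.529)·m_A, so m_A = 120.97/0.6124 = 197.54 g/s.
S7 = (1−0.529)×197.54 + 358.38 = 451.42 g/s.
Recycle S13 = (1−0.177)×451.42 = 371.52 g/s.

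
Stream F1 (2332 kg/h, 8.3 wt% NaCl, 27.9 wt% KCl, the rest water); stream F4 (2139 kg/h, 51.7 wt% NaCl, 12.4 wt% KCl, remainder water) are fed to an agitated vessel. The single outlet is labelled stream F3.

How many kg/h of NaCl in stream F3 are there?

1299 kg/h

NaCl out = NaCl in = 2332×0.083 + 2139×0.517 = 1299.4 kg/h.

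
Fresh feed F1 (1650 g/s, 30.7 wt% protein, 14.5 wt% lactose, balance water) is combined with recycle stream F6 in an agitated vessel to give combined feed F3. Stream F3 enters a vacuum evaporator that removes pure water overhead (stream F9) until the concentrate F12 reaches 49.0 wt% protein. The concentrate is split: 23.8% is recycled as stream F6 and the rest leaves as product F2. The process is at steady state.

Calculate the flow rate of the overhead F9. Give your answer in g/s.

Overall protein balance (none leaves overhead): protein in fresh feed = protein in product, i.e. 1650×0.307 = (1−0.238)·F12·0.490.
F12 = 506.55/(0.490×0.762) = 1356.7 g/s.
Recycle F6 = 0.238×1356.7 = 322.89 g/s.
Combined feed F3 = 1650 + 322.89 = 1972.9 g/s.
Overhead F9 = F3 − F12 = 1972.9 − 1356.7 = 616.22 g/s.

616.2 g/s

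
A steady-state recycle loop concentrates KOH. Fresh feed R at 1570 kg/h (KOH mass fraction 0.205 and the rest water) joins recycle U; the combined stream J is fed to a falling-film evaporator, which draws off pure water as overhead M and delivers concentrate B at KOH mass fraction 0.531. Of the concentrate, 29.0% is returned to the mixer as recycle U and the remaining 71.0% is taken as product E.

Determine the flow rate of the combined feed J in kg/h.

1818 kg/h

Overall KOH balance (none leaves overhead): KOH in fresh feed = KOH in product, i.e. 1570×0.205 = (1−0.290)·B·0.531.
B = 321.85/(0.531×0.710) = 853.69 kg/h.
Recycle U = 0.290×853.69 = 247.57 kg/h.
Combined feed J = 1570 + 247.57 = 1817.6 kg/h.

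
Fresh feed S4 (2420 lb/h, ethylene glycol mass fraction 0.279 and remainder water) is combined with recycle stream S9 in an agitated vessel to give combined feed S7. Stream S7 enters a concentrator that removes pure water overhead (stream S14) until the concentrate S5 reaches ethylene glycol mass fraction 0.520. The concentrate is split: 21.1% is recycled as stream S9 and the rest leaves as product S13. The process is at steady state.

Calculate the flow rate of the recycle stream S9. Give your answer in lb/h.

Overall ethylene glycol balance (none leaves overhead): ethylene glycol in fresh feed = ethylene glycol in product, i.e. 2420×0.279 = (1−0.211)·S5·0.520.
S5 = 675.18/(0.520×0.789) = 1645.7 lb/h.
Recycle S9 = 0.211×1645.7 = 347.23 lb/h.

347.2 lb/h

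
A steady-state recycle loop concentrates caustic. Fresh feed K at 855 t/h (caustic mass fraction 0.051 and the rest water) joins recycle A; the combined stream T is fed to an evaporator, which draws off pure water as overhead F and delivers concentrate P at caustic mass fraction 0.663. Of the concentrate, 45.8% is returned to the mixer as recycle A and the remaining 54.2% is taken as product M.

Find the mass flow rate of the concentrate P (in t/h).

121.3 t/h

Overall caustic balance (none leaves overhead): caustic in fresh feed = caustic in product, i.e. 855×0.051 = (1−0.458)·P·0.663.
P = 43.605/(0.663×0.542) = 121.35 t/h.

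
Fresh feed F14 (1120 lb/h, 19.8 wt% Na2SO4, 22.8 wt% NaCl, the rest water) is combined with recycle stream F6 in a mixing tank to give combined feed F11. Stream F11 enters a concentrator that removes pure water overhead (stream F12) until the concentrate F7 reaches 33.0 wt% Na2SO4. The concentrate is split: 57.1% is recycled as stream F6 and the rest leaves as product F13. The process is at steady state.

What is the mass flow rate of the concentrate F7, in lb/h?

1566 lb/h

Overall Na2SO4 balance (none leaves overhead): Na2SO4 in fresh feed = Na2SO4 in product, i.e. 1120×0.198 = (1−0.571)·F7·0.330.
F7 = 221.76/(0.330×0.429) = 1566.4 lb/h.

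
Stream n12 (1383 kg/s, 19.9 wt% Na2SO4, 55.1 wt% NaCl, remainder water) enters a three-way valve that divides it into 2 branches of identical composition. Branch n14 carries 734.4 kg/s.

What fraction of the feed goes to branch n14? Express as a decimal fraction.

Fraction to n14 = 734.4/1383 = 0.5310.

0.531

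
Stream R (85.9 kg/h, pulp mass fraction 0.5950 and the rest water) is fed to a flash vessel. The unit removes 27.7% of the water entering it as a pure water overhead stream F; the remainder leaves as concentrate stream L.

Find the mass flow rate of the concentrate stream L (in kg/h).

76.26 kg/h

water entering = 85.9×0.405 = 34.79 kg/h; overhead removed = 0.277×34.79 = 9.6367 kg/h.
Concentrate = 85.9 − 9.6367 = 76.263 kg/h.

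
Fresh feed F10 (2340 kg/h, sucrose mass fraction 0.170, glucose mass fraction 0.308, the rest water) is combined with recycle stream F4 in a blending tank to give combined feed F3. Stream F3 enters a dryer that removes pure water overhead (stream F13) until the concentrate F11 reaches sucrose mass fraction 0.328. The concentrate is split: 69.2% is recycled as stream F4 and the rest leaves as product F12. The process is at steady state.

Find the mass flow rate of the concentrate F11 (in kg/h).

3938 kg/h

Overall sucrose balance (none leaves overhead): sucrose in fresh feed = sucrose in product, i.e. 2340×0.170 = (1−0.692)·F11·0.328.
F11 = 397.8/(0.328×0.308) = 3937.7 kg/h.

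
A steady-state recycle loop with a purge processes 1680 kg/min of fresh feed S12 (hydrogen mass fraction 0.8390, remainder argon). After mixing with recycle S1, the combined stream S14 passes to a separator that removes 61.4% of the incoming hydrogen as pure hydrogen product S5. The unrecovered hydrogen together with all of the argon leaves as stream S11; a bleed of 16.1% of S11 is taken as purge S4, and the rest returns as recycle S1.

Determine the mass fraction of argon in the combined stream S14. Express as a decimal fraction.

0.4463

argon enters only via S12 and leaves only via the purge: 1680×0.161 = 0.161×(argon in S11), and the separator passes all argon, so argon in S14 = argon in S11 = 1680 kg/min.
hydrogen in S14: m_A = 1680×0.839 + (1−0.161)·(1−0.614)·m_A, so m_A = 1409.5/0.6761 = 2084.6 kg/min.
S14 = 2084.6 + 1680 = 3764.6 kg/min.
argon fraction in S14 = 1680/3764.6 = 0.4463.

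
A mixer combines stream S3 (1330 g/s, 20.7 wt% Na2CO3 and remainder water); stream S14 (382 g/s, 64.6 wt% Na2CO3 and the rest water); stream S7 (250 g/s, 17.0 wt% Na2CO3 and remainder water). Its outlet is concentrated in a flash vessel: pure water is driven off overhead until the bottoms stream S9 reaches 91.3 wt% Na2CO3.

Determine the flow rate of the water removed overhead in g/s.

1344 g/s

Na2CO3 entering = 1330×0.207 + 382×0.646 + 250×0.170 = 564.58 g/s.
All Na2CO3 reports to S9, so S9 = 564.58/0.913 = 618.38 g/s.
Total feed = 1962 g/s; overhead = 1962 − 618.38 = 1343.6 g/s.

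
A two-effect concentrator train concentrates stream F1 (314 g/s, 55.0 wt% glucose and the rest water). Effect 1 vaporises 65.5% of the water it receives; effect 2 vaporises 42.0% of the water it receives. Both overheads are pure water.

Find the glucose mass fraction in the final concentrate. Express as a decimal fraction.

0.859

water in feed = 314×0.450 = 141.3 g/s.
After stage 1: water left = (1−0.655)×141.3 = 48.749; stream total = 221.45 g/s.
After stage 2: water left = (1−0.420)×48.749 = 28.274; final concentrate = 200.97 g/s.
glucose fraction = 172.7/200.97 = 0.859.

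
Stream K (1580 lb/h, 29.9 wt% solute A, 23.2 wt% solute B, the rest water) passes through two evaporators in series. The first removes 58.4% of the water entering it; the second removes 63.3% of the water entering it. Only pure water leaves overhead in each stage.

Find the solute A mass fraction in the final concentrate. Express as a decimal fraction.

0.496

water in feed = 1580×0.469 = 741.02 lb/h.
After stage 1: water left = (1−0.584)×741.02 = 308.26; stream total = 1147.2 lb/h.
After stage 2: water left = (1−0.633)×308.26 = 113.13; final concentrate = 952.11 lb/h.
solute A fraction = 472.42/952.11 = 0.496.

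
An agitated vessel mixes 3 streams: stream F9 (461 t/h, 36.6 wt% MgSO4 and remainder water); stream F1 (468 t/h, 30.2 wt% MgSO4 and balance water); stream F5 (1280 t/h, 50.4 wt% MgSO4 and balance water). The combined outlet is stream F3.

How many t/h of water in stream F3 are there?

1254 t/h

water out = water in = 461×0.634 + 468×0.698 + 1280×0.496 = 1253.8 t/h.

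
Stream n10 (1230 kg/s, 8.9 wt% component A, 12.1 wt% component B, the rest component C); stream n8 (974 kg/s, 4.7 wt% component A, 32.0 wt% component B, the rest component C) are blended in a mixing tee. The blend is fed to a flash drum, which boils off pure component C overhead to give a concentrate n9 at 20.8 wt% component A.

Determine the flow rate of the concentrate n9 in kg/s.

746.4 kg/s

component A entering = 1230×0.089 + 974×0.047 = 155.25 kg/s.
All component A reports to n9, so n9 = 155.25/0.208 = 746.38 kg/s.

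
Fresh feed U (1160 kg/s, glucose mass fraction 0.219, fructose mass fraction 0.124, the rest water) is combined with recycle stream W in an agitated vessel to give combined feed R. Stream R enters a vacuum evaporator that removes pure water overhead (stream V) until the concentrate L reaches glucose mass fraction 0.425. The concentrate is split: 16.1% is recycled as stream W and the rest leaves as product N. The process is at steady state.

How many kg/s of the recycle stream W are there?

Overall glucose balance (none leaves overhead): glucose in fresh feed = glucose in product, i.e. 1160×0.219 = (1−0.161)·L·0.425.
L = 254.04/(0.425×0.839) = 712.44 kg/s.
Recycle W = 0.161×712.44 = 114.7 kg/s.

114.7 kg/s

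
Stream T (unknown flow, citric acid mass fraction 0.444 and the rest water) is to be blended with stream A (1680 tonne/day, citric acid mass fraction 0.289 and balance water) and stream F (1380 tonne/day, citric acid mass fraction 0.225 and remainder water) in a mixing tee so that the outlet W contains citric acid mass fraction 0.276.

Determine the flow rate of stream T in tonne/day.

Let T be the unknown flow. Total out = 3060 + T.
citric acid balance: 796.02 + 0.444·T = 0.276·(3060 + T)
(0.444 − 0.276)·T = 0.276×3060 − 796.02 = 48.54
T = 48.54 / 0.168 = 288.93 tonne/day

288.9 tonne/day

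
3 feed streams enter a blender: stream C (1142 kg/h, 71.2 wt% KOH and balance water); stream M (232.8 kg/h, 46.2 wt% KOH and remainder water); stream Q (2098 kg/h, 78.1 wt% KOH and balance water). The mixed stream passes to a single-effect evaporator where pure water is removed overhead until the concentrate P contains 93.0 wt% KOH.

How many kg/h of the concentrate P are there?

2752 kg/h

KOH entering = 1142×0.712 + 232.8×0.462 + 2098×0.781 = 2559.2 kg/h.
All KOH reports to P, so P = 2559.2/0.930 = 2751.8 kg/h.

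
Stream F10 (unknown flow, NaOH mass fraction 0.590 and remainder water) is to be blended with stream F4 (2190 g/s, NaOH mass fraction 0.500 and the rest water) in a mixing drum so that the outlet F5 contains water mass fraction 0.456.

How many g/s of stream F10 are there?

Let F10 be the unknown flow. Total out = 2190 + F10.
water balance: 1095 + 0.410·F10 = 0.456·(2190 + F10)
(0.410 − 0.456)·F10 = 0.456×2190 − 1095 = -96.36
F10 = -96.36 / -0.046 = 2094.8 g/s

2095 g/s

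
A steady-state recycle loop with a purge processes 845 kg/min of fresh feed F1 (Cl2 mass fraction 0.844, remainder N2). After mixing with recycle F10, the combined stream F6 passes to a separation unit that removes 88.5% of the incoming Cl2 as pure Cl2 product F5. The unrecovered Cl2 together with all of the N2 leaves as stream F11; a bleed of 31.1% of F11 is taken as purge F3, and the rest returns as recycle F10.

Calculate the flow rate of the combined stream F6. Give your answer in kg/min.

N2 enters only via F1 and leaves only via the purge: 845×0.156 = 0.311×(N2 in F11), and the separation unit passes all N2, so N2 in F6 = N2 in F11 = 423.86 kg/min.
Cl2 in F6: m_A = 845×0.844 + (1−0.311)·(1−0.885)·m_A, so m_A = 713.18/0.9208 = 774.55 kg/min.
F6 = 774.55 + 423.86 = 1198.4 kg/min.

1198 kg/min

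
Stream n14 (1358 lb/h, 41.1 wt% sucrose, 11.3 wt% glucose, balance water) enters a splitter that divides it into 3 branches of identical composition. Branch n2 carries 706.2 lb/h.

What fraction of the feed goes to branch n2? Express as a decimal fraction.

Fraction to n2 = 706.2/1358 = 0.5200.

0.520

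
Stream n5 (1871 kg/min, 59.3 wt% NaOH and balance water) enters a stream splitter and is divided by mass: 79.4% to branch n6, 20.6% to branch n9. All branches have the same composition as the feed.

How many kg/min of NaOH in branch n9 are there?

228.6 kg/min

Branch n9 total = 0.206×1871 = 385.43 kg/min.
NaOH in n9 = 0.593×385.43 = 228.56 kg/min.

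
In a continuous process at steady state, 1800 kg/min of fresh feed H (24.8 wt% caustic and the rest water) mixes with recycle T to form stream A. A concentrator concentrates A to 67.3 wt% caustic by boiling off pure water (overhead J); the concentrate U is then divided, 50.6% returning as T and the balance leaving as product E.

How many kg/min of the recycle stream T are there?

Overall caustic balance (none leaves overhead): caustic in fresh feed = caustic in product, i.e. 1800×0.248 = (1−0.506)·U·0.673.
U = 446.4/(0.673×0.494) = 1342.7 kg/min.
Recycle T = 0.506×1342.7 = 679.41 kg/min.

679.4 kg/min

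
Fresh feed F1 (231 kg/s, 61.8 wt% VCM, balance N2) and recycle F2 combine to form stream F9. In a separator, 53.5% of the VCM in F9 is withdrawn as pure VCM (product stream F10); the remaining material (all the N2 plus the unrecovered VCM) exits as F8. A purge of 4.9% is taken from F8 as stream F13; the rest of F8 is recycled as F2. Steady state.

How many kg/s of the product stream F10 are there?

VCM in F9: m_A = 231×0.618 + (1−0.049)·(1−0.535)·m_A, so m_A = 142.76/0.5578 = 255.94 kg/s.
Product F10 = 0.535×255.94 = 136.93 kg/s.

136.9 kg/s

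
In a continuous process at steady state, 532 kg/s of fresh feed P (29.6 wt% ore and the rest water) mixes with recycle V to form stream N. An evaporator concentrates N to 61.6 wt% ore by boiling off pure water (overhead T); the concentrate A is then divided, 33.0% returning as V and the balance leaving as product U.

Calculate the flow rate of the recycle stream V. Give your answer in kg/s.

Overall ore balance (none leaves overhead): ore in fresh feed = ore in product, i.e. 532×0.296 = (1−0.330)·A·0.616.
A = 157.47/(0.616×0.670) = 381.55 kg/s.
Recycle V = 0.330×381.55 = 125.91 kg/s.

125.9 kg/s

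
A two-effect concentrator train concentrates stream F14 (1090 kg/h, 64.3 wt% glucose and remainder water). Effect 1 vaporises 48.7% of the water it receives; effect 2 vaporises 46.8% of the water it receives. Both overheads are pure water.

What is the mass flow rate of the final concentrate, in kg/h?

807.1 kg/h

water in feed = 1090×0.357 = 389.13 kg/h.
After stage 1: water left = (1−0.487)×389.13 = 199.62; stream total = 900.49 kg/h.
After stage 2: water left = (1−0.468)×199.62 = 106.2; final concentrate = 807.07 kg/h.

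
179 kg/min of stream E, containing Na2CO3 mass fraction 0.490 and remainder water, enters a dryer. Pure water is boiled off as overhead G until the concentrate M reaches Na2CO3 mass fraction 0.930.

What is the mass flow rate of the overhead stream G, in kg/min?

Na2CO3 is conserved: 179×0.490 = 87.71 kg/min all reports to the concentrate.
Concentrate = 87.71/(target fraction) = 94.312 kg/min.
Overhead = 179 − 94.312 = 84.688 kg/min.

84.69 kg/min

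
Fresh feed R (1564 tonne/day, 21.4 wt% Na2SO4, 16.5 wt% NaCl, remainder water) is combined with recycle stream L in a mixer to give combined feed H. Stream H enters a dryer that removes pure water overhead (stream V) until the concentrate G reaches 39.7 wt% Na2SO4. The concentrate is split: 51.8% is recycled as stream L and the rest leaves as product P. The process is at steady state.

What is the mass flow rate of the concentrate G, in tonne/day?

Overall Na2SO4 balance (none leaves overhead): Na2SO4 in fresh feed = Na2SO4 in product, i.e. 1564×0.214 = (1−0.518)·G·0.397.
G = 334.7/(0.397×0.482) = 1749.1 tonne/day.

1749 tonne/day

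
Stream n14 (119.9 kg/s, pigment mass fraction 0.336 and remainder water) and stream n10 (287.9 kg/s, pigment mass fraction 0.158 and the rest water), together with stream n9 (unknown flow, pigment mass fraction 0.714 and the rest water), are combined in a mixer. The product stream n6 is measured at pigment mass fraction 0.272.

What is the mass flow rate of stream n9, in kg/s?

56.89 kg/s

Let n9 be the unknown flow. Total out = 407.8 + n9.
pigment balance: 85.775 + 0.714·n9 = 0.272·(407.8 + n9)
(0.714 − 0.272)·n9 = 0.272×407.8 − 85.775 = 25.147
n9 = 25.147 / 0.442 = 56.894 kg/s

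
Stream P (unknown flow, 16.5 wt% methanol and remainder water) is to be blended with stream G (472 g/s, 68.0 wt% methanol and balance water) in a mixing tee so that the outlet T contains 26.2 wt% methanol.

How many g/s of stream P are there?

Let P be the unknown flow. Total out = 472 + P.
methanol balance: 320.96 + 0.165·P = 0.262·(472 + P)
(0.165 − 0.262)·P = 0.262×472 − 320.96 = -197.3
P = -197.3 / -0.097 = 2034 g/s

2034 g/s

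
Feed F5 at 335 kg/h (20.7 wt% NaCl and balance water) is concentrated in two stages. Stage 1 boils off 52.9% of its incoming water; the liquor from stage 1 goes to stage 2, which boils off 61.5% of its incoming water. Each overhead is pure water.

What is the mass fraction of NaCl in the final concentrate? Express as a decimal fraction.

0.5901

water in feed = 335×0.793 = 265.66 kg/h.
After stage 1: water left = (1−0.529)×265.66 = 125.12; stream total = 194.47 kg/h.
After stage 2: water left = (1−0.615)×125.12 = 48.173; final concentrate = 117.52 kg/h.
NaCl fraction = 69.345/117.52 = 0.5901.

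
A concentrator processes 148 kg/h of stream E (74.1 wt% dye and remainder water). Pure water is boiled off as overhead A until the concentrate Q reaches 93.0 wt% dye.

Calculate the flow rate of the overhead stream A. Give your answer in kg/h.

30.08 kg/h

dye is conserved: 148×0.741 = 109.67 kg/h all reports to the concentrate.
Concentrate = 109.67/(target fraction) = 117.92 kg/h.
Overhead = 148 − 117.92 = 30.077 kg/h.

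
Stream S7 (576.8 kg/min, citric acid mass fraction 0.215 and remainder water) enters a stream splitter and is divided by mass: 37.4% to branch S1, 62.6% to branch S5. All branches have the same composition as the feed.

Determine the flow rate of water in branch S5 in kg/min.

Branch S5 total = 0.626×576.8 = 361.08 kg/min.
water in S5 = 0.785×361.08 = 283.45 kg/min.

283.4 kg/min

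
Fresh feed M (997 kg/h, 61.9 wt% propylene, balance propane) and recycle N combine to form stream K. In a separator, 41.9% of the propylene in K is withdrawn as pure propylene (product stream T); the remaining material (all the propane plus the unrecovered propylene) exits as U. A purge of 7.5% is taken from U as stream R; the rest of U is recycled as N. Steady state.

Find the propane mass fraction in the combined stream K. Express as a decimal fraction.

propane enters only via M and leaves only via the purge: 997×0.381 = 0.075×(propane in U), and the separator passes all propane, so propane in K = propane in U = 5064.8 kg/h.
propylene in K: m_A = 997×0.619 + (1−0.075)·(1−0.419)·m_A, so m_A = 617.14/0.4626 = 1334.1 kg/h.
K = 1334.1 + 5064.8 = 6398.9 kg/h.
propane fraction in K = 5064.8/6398.9 = 0.792.

0.792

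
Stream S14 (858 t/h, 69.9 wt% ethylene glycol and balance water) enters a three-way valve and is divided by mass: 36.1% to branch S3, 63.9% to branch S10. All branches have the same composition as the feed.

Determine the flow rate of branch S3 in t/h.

Branch S3 flow = 0.361×858 = 309.74 t/h.

309.7 t/h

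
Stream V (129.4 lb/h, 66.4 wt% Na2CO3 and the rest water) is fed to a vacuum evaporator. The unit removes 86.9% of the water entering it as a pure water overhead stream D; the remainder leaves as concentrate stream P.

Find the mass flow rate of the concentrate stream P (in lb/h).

91.62 lb/h

water entering = 129.4×0.336 = 43.478 lb/h; overhead removed = 0.869×43.478 = 37.783 lb/h.
Concentrate = 129.4 − 37.783 = 91.617 lb/h.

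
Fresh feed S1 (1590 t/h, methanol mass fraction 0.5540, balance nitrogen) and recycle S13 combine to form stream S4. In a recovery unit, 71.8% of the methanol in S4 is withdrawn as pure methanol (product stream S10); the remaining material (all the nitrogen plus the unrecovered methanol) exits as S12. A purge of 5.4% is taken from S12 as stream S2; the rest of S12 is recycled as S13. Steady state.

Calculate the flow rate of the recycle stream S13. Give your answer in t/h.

nitrogen enters only via S1 and leaves only via the purge: 1590×0.446 = 0.054×(nitrogen in S12), and the recovery unit passes all nitrogen, so nitrogen in S4 = nitrogen in S12 = 13132 t/h.
methanol in S4: m_A = 1590×0.554 + (1−0.054)·(1−0.718)·m_A, so m_A = 880.86/0.7332 = 1201.3 t/h.
S12 = (1−0.718)×1201.3 + 13132 = 13471 t/h.
Recycle S13 = (1−0.054)×13471 = 12744 t/h.

12740 t/h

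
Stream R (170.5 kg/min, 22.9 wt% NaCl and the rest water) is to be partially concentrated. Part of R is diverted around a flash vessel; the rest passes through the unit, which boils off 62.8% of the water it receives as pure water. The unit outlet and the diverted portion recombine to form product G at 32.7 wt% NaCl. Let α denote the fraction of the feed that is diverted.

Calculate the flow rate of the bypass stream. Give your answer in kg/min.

64.97 kg/min

All 170.5×0.229 = 39.044 kg/min of NaCl reaches G, so G = 39.044/0.327 = 119.4 kg/min and vapour = 51.098 kg/min.
The evaporator receives (1−α)·170.5 of feed at 0.771 water and removes 0.628 of that water:
0.628×0.771×(1−α)×170.5 = 51.098
(1−α) = 51.098/82.554 = 0.6190;  α = 0.3810.
Bypass flow = 0.3810×170.5 = 64.967 kg/min.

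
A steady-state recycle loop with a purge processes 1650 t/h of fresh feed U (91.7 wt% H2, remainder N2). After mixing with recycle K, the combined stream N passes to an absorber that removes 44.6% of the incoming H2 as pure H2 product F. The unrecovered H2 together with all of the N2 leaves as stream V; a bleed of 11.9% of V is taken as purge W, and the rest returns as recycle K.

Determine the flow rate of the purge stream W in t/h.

331.8 t/h

N2 enters only via U and leaves only via the purge: 1650×0.083 = 0.119×(N2 in V), and the absorber passes all N2, so N2 in N = N2 in V = 1150.8 t/h.
H2 in N: m_A = 1650×0.917 + (1−0.119)·(1−0.446)·m_A, so m_A = 1513/0.5119 = 2955.6 t/h.
V = (1−0.446)×2955.6 + 1150.8 = 2788.2 t/h.
Purge W = 0.119×2788.2 = 331.8 t/h.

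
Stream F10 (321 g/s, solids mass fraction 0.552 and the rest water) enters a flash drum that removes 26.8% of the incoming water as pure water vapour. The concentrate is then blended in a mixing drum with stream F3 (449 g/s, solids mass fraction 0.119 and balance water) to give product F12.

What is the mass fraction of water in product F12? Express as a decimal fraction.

0.685

Vapour removed = 0.268×0.448×321 = 38.541 g/s; concentrate = 282.46 g/s.
water reaching the mixer = 105.27 (from concentrate) + 449×0.881 = 500.84 g/s.
Product flow = 282.46 + 449 = 731.46 g/s; water fraction = 0.685.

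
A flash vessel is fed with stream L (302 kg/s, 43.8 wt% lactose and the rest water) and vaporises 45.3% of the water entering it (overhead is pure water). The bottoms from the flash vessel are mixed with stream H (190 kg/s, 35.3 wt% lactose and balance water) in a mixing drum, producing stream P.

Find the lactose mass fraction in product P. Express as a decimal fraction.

0.480

Vapour removed = 0.453×0.562×302 = 76.885 kg/s; concentrate = 225.12 kg/s.
lactose reaching the mixer = 132.28 (from concentrate) + 190×0.353 = 199.35 kg/s.
Product flow = 225.12 + 190 = 415.12 kg/s; lactose fraction = 0.480.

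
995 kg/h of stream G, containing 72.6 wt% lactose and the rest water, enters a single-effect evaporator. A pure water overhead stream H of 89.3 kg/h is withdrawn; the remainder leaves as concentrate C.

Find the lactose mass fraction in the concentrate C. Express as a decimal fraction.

0.798

lactose is not removed: 995×0.726 = 722.37 kg/h of lactose enters C.
Concentrate = 995 − 89.3 = 905.7 kg/h.
Mass fraction = 722.37/905.7 = 0.798.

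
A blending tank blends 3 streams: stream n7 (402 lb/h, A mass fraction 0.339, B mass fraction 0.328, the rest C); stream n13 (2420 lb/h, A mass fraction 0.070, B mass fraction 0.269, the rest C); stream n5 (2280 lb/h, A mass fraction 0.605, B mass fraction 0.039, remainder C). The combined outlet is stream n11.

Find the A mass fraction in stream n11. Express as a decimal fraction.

Total flow out = 402 + 2420 + 2280 = 5102 lb/h.
A in = 402×0.339 + 2420×0.070 + 2280×0.605 = 1685.1 lb/h.
A mass fraction in n11 = 1685.1/5102 = 0.330.

0.330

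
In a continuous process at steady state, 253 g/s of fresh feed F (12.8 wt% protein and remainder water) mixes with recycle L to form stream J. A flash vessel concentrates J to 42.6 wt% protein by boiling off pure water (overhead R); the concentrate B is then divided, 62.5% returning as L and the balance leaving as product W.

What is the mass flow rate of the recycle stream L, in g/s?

126.7 g/s

Overall protein balance (none leaves overhead): protein in fresh feed = protein in product, i.e. 253×0.128 = (1−0.625)·B·0.426.
B = 32.384/(0.426×0.375) = 202.72 g/s.
Recycle L = 0.625×202.72 = 126.7 g/s.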